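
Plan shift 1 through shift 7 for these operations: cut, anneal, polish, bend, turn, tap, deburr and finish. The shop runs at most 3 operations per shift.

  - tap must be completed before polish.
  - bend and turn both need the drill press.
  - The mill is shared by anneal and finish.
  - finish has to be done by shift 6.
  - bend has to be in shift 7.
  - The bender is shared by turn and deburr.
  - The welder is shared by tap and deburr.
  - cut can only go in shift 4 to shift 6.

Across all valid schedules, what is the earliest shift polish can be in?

Precedence pushes polish to at least shift 2.
polish at shift 2 is achievable: tap -> shift 1, turn -> shift 1, bend -> shift 7, cut -> shift 4, anneal -> shift 2, deburr -> shift 2, finish -> shift 1, polish -> shift 2.

shift 2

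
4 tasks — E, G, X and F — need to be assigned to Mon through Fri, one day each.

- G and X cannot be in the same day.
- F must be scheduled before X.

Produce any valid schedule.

X -> Tue; F -> Mon; G -> Mon; E -> Mon

Checking: F(Mon) before X(Tue); G(Mon) != X(Tue).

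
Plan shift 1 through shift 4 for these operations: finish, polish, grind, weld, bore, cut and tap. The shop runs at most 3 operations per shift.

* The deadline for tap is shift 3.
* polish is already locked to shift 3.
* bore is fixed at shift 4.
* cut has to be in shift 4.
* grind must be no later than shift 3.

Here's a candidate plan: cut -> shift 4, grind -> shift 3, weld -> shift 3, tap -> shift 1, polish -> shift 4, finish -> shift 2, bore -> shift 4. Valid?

No — it violates: polish is already locked to shift 3

The deadline for tap is shift 3 — holds.
cut has to be in shift 4 — holds.
The shop runs at most 3 operations per shift — holds.
bore is fixed at shift 4 — holds.
grind must be no later than shift 3 — holds.
polish is already locked to shift 3 — violated.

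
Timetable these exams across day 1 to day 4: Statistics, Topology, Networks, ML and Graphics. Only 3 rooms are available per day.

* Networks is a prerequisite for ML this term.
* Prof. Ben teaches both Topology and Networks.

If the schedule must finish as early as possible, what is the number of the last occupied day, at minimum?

day 2

The precedence chain requires at least 2 distinct days.
With at most 3 per day and 5 exams, at least 2 days are needed.
2 works (last occupied day: day 2): for example Networks -> day 1; Topology -> day 2; ML -> day 2; Statistics -> day 1; Graphics -> day 1.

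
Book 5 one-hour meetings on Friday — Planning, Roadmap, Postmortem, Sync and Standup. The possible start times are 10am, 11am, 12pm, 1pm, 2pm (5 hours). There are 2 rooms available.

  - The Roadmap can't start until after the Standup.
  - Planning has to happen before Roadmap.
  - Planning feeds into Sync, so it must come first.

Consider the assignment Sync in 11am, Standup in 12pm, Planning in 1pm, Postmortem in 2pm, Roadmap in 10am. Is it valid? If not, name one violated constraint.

The Roadmap can't start until after the Standup — violated.
There are 2 rooms available — holds.
Planning feeds into Sync, so it must come first — violated.
Planning has to happen before Roadmap — violated.

No. Planning has to happen before Roadmap is not satisfied.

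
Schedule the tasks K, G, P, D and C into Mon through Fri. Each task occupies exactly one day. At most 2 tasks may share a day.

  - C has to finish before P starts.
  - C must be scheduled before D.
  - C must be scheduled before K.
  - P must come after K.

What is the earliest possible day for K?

Precedence pushes K to at least Tue; downstream work caps K at Thu.
K at Tue is achievable: K -> Tue, G -> Mon, C -> Mon, P -> Wed, D -> Tue.

Tue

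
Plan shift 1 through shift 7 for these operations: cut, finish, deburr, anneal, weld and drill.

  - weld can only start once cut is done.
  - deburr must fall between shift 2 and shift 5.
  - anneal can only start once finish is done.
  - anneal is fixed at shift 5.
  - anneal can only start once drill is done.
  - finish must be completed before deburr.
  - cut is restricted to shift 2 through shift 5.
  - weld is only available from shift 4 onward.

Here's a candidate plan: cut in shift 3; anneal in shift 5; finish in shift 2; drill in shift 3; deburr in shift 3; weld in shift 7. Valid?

anneal is fixed at shift 5 — holds.
weld is only available from shift 4 onward — holds.
anneal can only start once drill is done — holds.
weld can only start once cut is done — holds.
deburr must fall between shift 2 and shift 5 — holds.
cut is restricted to shift 2 through shift 5 — holds.
anneal can only start once finish is done — holds.
finish must be completed before deburr — holds.

Valid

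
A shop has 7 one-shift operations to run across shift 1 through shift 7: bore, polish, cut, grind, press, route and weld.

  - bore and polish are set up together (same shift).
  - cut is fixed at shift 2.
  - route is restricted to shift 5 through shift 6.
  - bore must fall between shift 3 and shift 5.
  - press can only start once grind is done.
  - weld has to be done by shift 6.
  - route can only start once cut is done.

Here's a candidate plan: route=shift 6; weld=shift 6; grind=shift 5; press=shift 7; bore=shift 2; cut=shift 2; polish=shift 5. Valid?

Invalid. bore must fall between shift 3 and shift 5.

press can only start once grind is done — holds.
route is restricted to shift 5 through shift 6 — holds.
bore and polish are set up together (same shift) — violated.
weld has to be done by shift 6 — holds.
bore must fall between shift 3 and shift 5 — violated.
route can only start once cut is done — holds.
cut is fixed at shift 2 — holds.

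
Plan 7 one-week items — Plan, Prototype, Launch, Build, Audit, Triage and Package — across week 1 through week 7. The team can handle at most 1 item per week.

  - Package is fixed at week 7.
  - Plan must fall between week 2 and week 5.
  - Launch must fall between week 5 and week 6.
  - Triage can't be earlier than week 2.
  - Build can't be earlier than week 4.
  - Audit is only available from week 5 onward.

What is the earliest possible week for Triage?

Triage is available from week 2.
Triage at week 2 is achievable: Prototype in week 1, Plan in week 3, Build in week 4, Audit in week 6, Launch in week 5, Triage in week 2, Package in week 7.

week 2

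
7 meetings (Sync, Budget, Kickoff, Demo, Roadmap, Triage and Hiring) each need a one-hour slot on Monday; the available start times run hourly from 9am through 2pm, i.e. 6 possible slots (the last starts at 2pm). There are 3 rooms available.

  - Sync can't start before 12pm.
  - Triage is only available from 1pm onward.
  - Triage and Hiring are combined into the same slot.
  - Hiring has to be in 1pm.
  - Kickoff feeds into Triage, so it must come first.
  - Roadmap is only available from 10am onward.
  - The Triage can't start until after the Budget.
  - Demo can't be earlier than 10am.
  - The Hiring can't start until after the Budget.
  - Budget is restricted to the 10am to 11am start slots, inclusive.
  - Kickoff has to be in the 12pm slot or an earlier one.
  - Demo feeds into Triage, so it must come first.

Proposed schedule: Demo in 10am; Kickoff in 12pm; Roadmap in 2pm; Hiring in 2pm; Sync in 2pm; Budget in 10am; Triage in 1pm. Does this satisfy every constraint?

Demo feeds into Triage, so it must come first — holds.
There are 3 rooms available — holds.
Triage and Hiring are combined into the same slot — violated.
Roadmap is only available from 10am onward — holds.
Demo can't be earlier than 10am — holds.
Budget is restricted to the 10am to 11am start slots, inclusive — holds.
Hiring has to be in 1pm — violated.
Sync can't start before 12pm — holds.
Kickoff has to be in the 12pm slot or an earlier one — holds.
Kickoff feeds into Triage, so it must come first — holds.
The Hiring can't start until after the Budget — holds.
The Triage can't start until after the Budget — holds.
Triage is only available from 1pm onward — holds.

No — it violates: Hiring has to be in 1pm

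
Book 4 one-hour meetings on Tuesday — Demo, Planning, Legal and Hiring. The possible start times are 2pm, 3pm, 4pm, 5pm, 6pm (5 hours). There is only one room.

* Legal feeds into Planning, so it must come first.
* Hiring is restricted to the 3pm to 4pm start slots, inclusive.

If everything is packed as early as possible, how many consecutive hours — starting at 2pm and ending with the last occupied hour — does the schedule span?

The precedence chain requires at least 2 distinct hours.
With at most 1 per hour and 4 meetings, at least 4 hours are needed.
4 works (last occupied hour: 5pm): for example Demo in 5pm, Planning in 4pm, Legal in 2pm, Hiring in 3pm.

4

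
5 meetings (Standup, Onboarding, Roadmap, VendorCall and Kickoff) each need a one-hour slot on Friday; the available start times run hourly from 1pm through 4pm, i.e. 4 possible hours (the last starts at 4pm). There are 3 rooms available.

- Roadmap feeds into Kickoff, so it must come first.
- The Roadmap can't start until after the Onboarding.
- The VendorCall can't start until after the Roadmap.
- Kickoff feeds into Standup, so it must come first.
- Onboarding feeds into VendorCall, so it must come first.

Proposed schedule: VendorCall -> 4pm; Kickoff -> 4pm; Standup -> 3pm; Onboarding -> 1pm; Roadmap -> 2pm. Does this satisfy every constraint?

Invalid. Kickoff feeds into Standup, so it must come first.

Kickoff feeds into Standup, so it must come first — violated.
The Roadmap can't start until after the Onboarding — holds.
The VendorCall can't start until after the Roadmap — holds.
There are 3 rooms available — holds.
Onboarding feeds into VendorCall, so it must come first — holds.
Roadmap feeds into Kickoff, so it must come first — holds.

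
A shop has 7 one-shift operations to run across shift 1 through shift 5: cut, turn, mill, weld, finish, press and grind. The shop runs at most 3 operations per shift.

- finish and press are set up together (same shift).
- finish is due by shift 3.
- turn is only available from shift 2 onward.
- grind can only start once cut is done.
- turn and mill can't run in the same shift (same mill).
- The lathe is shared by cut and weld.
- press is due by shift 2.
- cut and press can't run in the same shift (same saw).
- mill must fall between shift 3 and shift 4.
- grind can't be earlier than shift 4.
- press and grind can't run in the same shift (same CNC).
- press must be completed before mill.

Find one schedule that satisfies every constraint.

press -> shift 1; turn -> shift 2; mill -> shift 3; grind -> shift 4; finish -> shift 1; cut -> shift 2; weld -> shift 1

Checking: press(shift 1) before mill(shift 3); cut(shift 2) before grind(shift 4); cut(shift 2) != weld(shift 1); turn(shift 2) != mill(shift 3); press(shift 1) != grind(shift 4); cut(shift 2) != press(shift 1); finish = press = shift 1; turn=shift 2 in [shift 2,shift 5]; mill=shift 3 in [shift 3,shift 4]; grind=shift 4 in [shift 4,shift 5]; finish=shift 1 in [shift 1,shift 3]; press=shift 1 in [shift 1,shift 2]; max 3 per shift (cap 3).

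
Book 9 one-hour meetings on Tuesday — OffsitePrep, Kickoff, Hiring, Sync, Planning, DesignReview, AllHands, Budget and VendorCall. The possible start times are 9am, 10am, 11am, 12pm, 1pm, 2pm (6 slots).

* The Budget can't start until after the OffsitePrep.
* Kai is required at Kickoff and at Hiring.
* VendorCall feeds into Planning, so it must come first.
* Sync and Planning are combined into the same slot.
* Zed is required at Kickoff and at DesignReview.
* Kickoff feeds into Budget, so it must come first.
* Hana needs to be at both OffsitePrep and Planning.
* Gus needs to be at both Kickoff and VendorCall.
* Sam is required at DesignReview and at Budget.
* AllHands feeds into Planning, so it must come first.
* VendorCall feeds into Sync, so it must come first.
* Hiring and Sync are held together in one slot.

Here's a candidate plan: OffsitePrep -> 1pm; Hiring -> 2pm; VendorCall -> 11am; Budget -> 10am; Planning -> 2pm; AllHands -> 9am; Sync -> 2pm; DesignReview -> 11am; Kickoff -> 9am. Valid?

No — it violates: The Budget can't start until after the OffsitePrep

VendorCall feeds into Sync, so it must come first — holds.
AllHands feeds into Planning, so it must come first — holds.
Hiring and Sync are held together in one slot — holds.
The Budget can't start until after the OffsitePrep — violated.
Zed is required at Kickoff and at DesignReview — holds.
Kai is required at Kickoff and at Hiring — holds.
Sync and Planning are combined into the same slot — holds.
Hana needs to be at both OffsitePrep and Planning — holds.
VendorCall feeds into Planning, so it must come first — holds.
Sam is required at DesignReview and at Budget — holds.
Gus needs to be at both Kickoff and VendorCall — holds.
Kickoff feeds into Budget, so it must come first — holds.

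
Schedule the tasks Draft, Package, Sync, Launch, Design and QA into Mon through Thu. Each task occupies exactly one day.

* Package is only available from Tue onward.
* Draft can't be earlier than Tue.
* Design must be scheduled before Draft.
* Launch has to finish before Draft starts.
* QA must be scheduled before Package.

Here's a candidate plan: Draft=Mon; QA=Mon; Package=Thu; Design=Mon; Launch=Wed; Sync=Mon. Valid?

QA must be scheduled before Package — holds.
Package is only available from Tue onward — holds.
Draft can't be earlier than Tue — violated.
Design must be scheduled before Draft — violated.
Launch has to finish before Draft starts — violated.

No — it violates: Launch has to finish before Draft starts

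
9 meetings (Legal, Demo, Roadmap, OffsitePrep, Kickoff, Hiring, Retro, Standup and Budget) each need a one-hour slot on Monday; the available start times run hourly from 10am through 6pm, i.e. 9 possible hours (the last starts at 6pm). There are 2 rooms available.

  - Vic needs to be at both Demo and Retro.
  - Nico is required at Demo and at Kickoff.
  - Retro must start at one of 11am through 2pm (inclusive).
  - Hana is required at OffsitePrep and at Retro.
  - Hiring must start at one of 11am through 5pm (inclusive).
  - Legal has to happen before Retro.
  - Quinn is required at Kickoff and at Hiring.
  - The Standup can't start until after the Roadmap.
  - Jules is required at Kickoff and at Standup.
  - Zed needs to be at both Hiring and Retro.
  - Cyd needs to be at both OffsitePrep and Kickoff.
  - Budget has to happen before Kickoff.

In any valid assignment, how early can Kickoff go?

11am

Precedence pushes Kickoff to at least 11am.
Kickoff at 11am is achievable: Legal=10am; Roadmap=12pm; Retro=11am; Budget=10am; Kickoff=11am; Hiring=12pm; Standup=1pm; Demo=1pm; OffsitePrep=2pm.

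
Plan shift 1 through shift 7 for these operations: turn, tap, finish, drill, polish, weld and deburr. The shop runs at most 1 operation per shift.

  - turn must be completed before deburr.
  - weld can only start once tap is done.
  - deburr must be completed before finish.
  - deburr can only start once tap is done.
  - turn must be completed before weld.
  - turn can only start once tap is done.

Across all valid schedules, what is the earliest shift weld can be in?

Precedence pushes weld to at least shift 3.
weld at shift 3 is achievable: turn in shift 2; drill in shift 6; polish in shift 7; deburr in shift 4; tap in shift 1; finish in shift 5; weld in shift 3.

shift 3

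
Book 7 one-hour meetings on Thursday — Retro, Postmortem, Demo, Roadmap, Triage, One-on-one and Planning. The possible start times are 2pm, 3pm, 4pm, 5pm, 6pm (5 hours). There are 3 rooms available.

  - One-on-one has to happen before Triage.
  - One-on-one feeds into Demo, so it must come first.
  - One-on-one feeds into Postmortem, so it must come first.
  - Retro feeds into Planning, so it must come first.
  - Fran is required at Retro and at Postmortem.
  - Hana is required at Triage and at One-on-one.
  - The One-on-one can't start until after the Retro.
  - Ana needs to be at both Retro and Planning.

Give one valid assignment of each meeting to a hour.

Triage=4pm, One-on-one=3pm, Planning=3pm, Roadmap=2pm, Retro=2pm, Demo=4pm, Postmortem=4pm

Checking: Retro(2pm) before One-on-one(3pm); One-on-one(3pm) before Demo(4pm); One-on-one(3pm) before Postmortem(4pm); Retro(2pm) before Planning(3pm); One-on-one(3pm) before Triage(4pm); Triage(4pm) != One-on-one(3pm); Retro(2pm) != Postmortem(4pm); Retro(2pm) != Planning(3pm); max 3 per hour (cap 3).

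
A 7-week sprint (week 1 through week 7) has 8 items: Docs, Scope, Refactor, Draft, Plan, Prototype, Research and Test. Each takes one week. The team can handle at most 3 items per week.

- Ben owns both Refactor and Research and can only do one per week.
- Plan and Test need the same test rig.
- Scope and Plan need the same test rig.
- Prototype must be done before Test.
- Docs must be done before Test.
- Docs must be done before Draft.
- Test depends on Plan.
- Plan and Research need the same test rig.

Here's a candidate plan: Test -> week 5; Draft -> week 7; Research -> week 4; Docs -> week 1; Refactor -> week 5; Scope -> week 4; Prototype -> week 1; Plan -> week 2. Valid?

Plan and Test need the same test rig — holds.
Scope and Plan need the same test rig — holds.
Prototype must be done before Test — holds.
Docs must be done before Draft — holds.
The team can handle at most 3 items per week — holds.
Plan and Research need the same test rig — holds.
Ben owns both Refactor and Research and can only do one per week — holds.
Docs must be done before Test — holds.
Test depends on Plan — holds.

Yes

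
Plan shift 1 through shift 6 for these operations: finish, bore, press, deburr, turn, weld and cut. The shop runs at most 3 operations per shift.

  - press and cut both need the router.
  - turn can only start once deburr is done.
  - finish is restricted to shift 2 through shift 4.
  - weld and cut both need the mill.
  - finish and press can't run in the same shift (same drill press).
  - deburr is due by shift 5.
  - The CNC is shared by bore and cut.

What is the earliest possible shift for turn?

Precedence pushes turn to at least shift 2.
turn at shift 2 is achievable: bore=shift 1, finish=shift 2, turn=shift 2, cut=shift 3, press=shift 1, weld=shift 2, deburr=shift 1.

shift 2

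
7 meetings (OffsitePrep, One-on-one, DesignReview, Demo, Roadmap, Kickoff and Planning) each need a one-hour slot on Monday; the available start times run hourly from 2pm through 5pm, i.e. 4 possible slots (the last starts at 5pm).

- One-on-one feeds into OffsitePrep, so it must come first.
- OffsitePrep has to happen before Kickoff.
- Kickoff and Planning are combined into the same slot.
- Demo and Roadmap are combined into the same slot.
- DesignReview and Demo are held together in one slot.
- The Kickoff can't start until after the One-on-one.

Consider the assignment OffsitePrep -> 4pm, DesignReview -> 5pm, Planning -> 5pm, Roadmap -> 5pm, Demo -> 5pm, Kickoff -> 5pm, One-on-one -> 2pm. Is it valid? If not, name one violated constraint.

Yes, all constraints hold

Kickoff and Planning are combined into the same slot — holds.
The Kickoff can't start until after the One-on-one — holds.
DesignReview and Demo are held together in one slot — holds.
OffsitePrep has to happen before Kickoff — holds.
One-on-one feeds into OffsitePrep, so it must come first — holds.
Demo and Roadmap are combined into the same slot — holds.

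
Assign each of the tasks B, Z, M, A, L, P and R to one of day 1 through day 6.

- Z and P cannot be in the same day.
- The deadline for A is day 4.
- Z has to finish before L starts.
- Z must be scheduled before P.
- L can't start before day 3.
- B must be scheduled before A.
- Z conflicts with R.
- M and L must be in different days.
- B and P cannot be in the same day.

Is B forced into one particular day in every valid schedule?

No

B can be day 1 (e.g. L in day 3; R in day 2; A in day 2; Z in day 1; M in day 1; B in day 1; P in day 2) or day 2 (e.g. Z in day 1; P in day 3; R in day 2; B in day 2; A in day 3; L in day 3; M in day 1).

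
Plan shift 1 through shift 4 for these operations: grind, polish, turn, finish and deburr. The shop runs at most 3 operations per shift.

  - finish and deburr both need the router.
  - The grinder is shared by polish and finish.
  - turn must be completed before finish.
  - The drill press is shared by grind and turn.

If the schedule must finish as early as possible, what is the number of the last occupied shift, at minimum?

The precedence chain requires at least 2 distinct shifts.
With at most 3 per shift and 5 operations, at least 2 shifts are needed.
2 works (last occupied shift: shift 2): for example polish in shift 1; grind in shift 2; turn in shift 1; finish in shift 2; deburr in shift 1.

2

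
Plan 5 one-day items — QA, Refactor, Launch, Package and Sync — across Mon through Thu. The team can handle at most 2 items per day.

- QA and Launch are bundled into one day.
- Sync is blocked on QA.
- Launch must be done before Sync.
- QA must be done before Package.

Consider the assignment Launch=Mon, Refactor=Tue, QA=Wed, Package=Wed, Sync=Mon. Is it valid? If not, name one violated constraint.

Invalid. Sync is blocked on QA.

QA must be done before Package — violated.
Sync is blocked on QA — violated.
QA and Launch are bundled into one day — violated.
Launch must be done before Sync — violated.
The team can handle at most 2 items per day — holds.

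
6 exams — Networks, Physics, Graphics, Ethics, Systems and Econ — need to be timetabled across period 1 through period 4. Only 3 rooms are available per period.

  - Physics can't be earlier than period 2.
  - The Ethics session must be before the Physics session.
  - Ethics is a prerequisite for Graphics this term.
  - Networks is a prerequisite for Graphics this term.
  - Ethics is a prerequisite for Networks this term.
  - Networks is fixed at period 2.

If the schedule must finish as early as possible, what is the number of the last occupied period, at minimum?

3

The precedence chain requires at least 3 distinct periods.
With at most 3 per period and 6 exams, at least 2 periods are needed.
3 works (last occupied period: period 3): for example Physics -> period 2, Systems -> period 1, Econ -> period 1, Networks -> period 2, Ethics -> period 1, Graphics -> period 3.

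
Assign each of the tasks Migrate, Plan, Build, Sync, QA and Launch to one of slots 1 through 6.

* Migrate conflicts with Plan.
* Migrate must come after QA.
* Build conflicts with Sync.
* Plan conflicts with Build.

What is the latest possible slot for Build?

6

Build at 6 is achievable: Sync -> 1; Migrate -> 2; Plan -> 1; Launch -> 1; Build -> 6; QA -> 1.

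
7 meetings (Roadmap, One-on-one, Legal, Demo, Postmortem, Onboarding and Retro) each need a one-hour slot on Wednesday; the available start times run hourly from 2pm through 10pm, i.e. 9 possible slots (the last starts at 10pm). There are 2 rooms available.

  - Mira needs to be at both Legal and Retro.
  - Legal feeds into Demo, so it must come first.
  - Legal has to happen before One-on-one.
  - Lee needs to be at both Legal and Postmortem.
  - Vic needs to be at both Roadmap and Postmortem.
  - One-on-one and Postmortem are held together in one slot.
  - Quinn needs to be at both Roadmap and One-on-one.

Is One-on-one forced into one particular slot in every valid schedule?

No

One-on-one can be 3pm (e.g. Postmortem -> 3pm, Roadmap -> 2pm, One-on-one -> 3pm, Legal -> 2pm, Demo -> 4pm, Retro -> 5pm, Onboarding -> 4pm) or 4pm (e.g. Roadmap=2pm; Retro=5pm; Demo=3pm; Postmortem=4pm; Legal=2pm; Onboarding=3pm; One-on-one=4pm).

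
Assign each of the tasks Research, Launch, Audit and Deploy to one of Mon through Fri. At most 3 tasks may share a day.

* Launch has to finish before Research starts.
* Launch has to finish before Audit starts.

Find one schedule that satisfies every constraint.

Audit=Tue, Launch=Mon, Deploy=Mon, Research=Tue

Checking: Launch(Mon) before Audit(Tue); Launch(Mon) before Research(Tue); max 2 per day (cap 3).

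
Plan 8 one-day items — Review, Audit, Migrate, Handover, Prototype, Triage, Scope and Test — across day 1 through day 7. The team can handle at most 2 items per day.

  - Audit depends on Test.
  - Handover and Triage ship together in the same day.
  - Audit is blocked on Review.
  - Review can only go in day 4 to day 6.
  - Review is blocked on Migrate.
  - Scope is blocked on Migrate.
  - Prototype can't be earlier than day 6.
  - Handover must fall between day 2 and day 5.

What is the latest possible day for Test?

day 6

Downstream work caps Test at day 6.
Test at day 6 is achievable: Audit -> day 7, Review -> day 4, Triage -> day 2, Scope -> day 3, Test -> day 6, Migrate -> day 1, Prototype -> day 6, Handover -> day 2.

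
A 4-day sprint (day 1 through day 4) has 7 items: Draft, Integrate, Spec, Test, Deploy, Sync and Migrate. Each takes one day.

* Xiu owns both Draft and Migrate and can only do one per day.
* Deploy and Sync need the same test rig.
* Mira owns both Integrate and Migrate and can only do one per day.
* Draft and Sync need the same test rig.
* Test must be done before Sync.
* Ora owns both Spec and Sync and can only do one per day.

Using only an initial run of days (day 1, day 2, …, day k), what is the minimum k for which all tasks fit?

2 days

The precedence chain requires at least 2 distinct days.
2 works (last occupied day: day 2): for example Draft=day 1, Migrate=day 2, Spec=day 1, Sync=day 2, Deploy=day 1, Test=day 1, Integrate=day 1.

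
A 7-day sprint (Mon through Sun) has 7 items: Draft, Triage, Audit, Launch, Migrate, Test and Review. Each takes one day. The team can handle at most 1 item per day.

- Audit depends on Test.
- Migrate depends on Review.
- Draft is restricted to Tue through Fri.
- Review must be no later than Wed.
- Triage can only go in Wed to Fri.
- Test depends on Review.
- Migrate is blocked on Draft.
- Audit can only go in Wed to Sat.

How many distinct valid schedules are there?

Splitting on Draft: it can be Tue (20), Wed (12), Thu (11), Fri (10). Listing each branch's schedules as (Triage, Audit, Launch, Migrate, Test, Review):
Draft=Tue: (Wed,Fri,Sat,Sun,Thu,Mon) (Wed,Fri,Sun,Sat,Thu,Mon) (Wed,Sat,Thu,Sun,Fri,Mon) (Wed,Sat,Fri,Sun,Thu,Mon) (Wed,Sat,Sun,Thu,Fri,Mon) (Wed,Sat,Sun,Fri,Thu,Mon) (Thu,Fri,Sat,Sun,Wed,Mon) (Thu,Fri,Sun,Sat,Wed,Mon) (Thu,Sat,Mon,Sun,Fri,Wed) (Thu,Sat,Wed,Sun,Fri,Mon) (Thu,Sat,Fri,Sun,Wed,Mon) (Thu,Sat,Sun,Wed,Fri,Mon) (Thu,Sat,Sun,Fri,Wed,Mon) (Fri,Thu,Sat,Sun,Wed,Mon) (Fri,Thu,Sun,Sat,Wed,Mon) (Fri,Sat,Mon,Sun,Thu,Wed) (Fri,Sat,Wed,Sun,Thu,Mon) (Fri,Sat,Thu,Sun,Wed,Mon) (Fri,Sat,Sun,Wed,Thu,Mon) (Fri,Sat,Sun,Thu,Wed,Mon) — 20.
Draft=Wed: (Thu,Fri,Sat,Sun,Tue,Mon) (Thu,Fri,Sun,Sat,Tue,Mon) (Thu,Sat,Mon,Sun,Fri,Tue) (Thu,Sat,Tue,Sun,Fri,Mon) (Thu,Sat,Fri,Sun,Tue,Mon) (Thu,Sat,Sun,Fri,Tue,Mon) (Fri,Thu,Sat,Sun,Tue,Mon) (Fri,Thu,Sun,Sat,Tue,Mon) (Fri,Sat,Mon,Sun,Thu,Tue) (Fri,Sat,Tue,Sun,Thu,Mon) (Fri,Sat,Thu,Sun,Tue,Mon) (Fri,Sat,Sun,Thu,Tue,Mon) — 12.
Draft=Thu: (Wed,Fri,Sat,Sun,Tue,Mon) (Wed,Fri,Sun,Sat,Tue,Mon) (Wed,Sat,Mon,Sun,Fri,Tue) (Wed,Sat,Tue,Sun,Fri,Mon) (Wed,Sat,Fri,Sun,Tue,Mon) (Wed,Sat,Sun,Fri,Tue,Mon) (Fri,Wed,Sat,Sun,Tue,Mon) (Fri,Wed,Sun,Sat,Tue,Mon) (Fri,Sat,Mon,Sun,Wed,Tue) (Fri,Sat,Tue,Sun,Wed,Mon) (Fri,Sat,Wed,Sun,Tue,Mon) — 11.
Draft=Fri: (Wed,Thu,Sat,Sun,Tue,Mon) (Wed,Thu,Sun,Sat,Tue,Mon) (Wed,Sat,Mon,Sun,Thu,Tue) (Wed,Sat,Tue,Sun,Thu,Mon) (Wed,Sat,Thu,Sun,Tue,Mon) (Thu,Wed,Sat,Sun,Tue,Mon) (Thu,Wed,Sun,Sat,Tue,Mon) (Thu,Sat,Mon,Sun,Wed,Tue) (Thu,Sat,Tue,Sun,Wed,Mon) (Thu,Sat,Wed,Sun,Tue,Mon) — 10.
Summing: 20 + 12 + 11 + 10 = 53.

53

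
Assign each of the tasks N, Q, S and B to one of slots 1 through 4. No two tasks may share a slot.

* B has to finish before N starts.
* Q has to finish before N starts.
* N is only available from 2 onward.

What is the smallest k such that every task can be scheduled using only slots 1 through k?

The precedence chain requires at least 2 distinct slots.
With at most 1 per slot and 4 tasks, at least 4 slots are needed.
4 works (last occupied slot: 4): for example B=2, Q=1, N=3, S=4.

4 slots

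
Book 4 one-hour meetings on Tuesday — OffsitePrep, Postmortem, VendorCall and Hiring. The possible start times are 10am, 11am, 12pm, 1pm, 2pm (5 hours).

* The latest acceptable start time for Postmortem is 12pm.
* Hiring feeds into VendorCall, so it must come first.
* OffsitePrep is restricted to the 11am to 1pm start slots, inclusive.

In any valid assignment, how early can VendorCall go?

11am

Precedence pushes VendorCall to at least 11am.
VendorCall at 11am is achievable: Postmortem -> 10am, OffsitePrep -> 11am, VendorCall -> 11am, Hiring -> 10am.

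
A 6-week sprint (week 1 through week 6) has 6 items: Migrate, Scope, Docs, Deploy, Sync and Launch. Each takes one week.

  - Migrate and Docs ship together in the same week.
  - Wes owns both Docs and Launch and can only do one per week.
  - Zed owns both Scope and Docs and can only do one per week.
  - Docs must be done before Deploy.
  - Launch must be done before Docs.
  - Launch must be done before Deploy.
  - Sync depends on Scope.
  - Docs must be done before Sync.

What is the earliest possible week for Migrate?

week 2

Migrate must be in the same week as Docs, which can't be before week 2, so Migrate is at least week 2; Migrate must be in the same week as Docs, which can't be after week 5, so Migrate is at most week 5.
Migrate at week 2 is achievable: Docs -> week 2, Migrate -> week 2, Launch -> week 1, Sync -> week 3, Deploy -> week 3, Scope -> week 1.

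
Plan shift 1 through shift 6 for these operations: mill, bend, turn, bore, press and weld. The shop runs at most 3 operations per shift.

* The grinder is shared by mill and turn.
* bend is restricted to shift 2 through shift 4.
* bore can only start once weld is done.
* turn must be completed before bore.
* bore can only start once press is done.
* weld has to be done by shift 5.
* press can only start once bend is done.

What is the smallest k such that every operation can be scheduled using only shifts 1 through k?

4 shifts

The precedence chain requires at least 3 distinct shifts.
With at most 3 per shift and 6 operations, at least 2 shifts are needed.
Propagating the time windows through the other constraints, bore can't land before shift 4, so the schedule must run through at least shift 4.
4 works (last occupied shift: shift 4): for example bend in shift 2; weld in shift 1; bore in shift 4; mill in shift 2; turn in shift 1; press in shift 3.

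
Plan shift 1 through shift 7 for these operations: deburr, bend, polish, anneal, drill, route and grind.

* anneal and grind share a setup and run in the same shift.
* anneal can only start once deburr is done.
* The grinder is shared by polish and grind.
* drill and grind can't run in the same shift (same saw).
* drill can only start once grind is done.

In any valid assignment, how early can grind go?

Grind must be in the same shift as anneal, which can't be before shift 2, so grind is at least shift 2; downstream work caps grind at shift 6.
grind at shift 2 is achievable: route in shift 1, deburr in shift 1, grind in shift 2, drill in shift 3, anneal in shift 2, bend in shift 1, polish in shift 1.

shift 2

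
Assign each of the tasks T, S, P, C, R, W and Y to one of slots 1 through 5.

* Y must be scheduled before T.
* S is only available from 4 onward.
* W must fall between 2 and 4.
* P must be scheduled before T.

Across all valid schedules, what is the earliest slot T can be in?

2

Precedence pushes T to at least 2.
T at 2 is achievable: P=1, S=4, R=1, T=2, W=2, C=1, Y=1.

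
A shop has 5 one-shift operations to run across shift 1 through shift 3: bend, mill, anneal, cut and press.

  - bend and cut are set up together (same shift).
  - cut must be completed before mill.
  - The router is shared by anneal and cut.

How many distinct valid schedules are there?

Splitting on bend: it can be shift 1 (12), shift 2 (6). Listing each branch's schedules as (mill, anneal, cut, press) by shift number:
bend=shift 1: (2,2,1,1) (2,2,1,2) (2,2,1,3) (2,3,1,1) (2,3,1,2) (2,3,1,3) (3,2,1,1) (3,2,1,2) (3,2,1,3) (3,3,1,1) (3,3,1,2) (3,3,1,3) — 12.
bend=shift 2: (3,1,2,1) (3,1,2,2) (3,1,2,3) (3,3,2,1) (3,3,2,2) (3,3,2,3) — 6.
Summing: 12 + 6 = 18.

18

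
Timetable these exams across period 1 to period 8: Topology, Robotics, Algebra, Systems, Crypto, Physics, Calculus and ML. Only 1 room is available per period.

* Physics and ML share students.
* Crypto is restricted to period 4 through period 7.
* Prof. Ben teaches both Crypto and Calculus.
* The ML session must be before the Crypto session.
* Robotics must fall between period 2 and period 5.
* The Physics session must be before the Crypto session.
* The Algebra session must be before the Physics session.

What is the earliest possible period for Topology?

Topology at period 1 is achievable: Topology=period 1, Algebra=period 3, Calculus=period 8, ML=period 5, Crypto=period 6, Systems=period 7, Robotics=period 2, Physics=period 4.

period 1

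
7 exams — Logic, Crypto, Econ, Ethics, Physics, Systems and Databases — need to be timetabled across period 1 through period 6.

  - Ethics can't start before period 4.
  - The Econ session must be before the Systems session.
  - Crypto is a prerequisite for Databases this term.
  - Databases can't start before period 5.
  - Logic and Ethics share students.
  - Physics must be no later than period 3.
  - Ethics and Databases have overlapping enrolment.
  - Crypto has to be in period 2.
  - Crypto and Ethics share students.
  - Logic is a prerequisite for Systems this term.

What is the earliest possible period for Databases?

Databases is available from period 5.
Databases at period 5 is achievable: Ethics -> period 4; Databases -> period 5; Logic -> period 1; Systems -> period 2; Econ -> period 1; Physics -> period 1; Crypto -> period 2.

period 5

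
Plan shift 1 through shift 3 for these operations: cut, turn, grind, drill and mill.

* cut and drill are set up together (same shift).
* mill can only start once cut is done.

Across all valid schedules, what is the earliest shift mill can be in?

shift 2

Precedence pushes mill to at least shift 2.
mill at shift 2 is achievable: mill in shift 2; turn in shift 1; drill in shift 1; grind in shift 1; cut in shift 1.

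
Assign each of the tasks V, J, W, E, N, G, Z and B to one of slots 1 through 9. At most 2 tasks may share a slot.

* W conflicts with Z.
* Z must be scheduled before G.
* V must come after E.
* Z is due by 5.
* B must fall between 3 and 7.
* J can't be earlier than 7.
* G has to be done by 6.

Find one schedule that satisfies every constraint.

W=3; B=3; N=4; V=2; G=2; J=7; Z=1; E=1

Checking: E(1) before V(2); Z(1) before G(2); W(3) != Z(1); J=7 in [7,9]; G=2 in [1,6]; B=3 in [3,7]; Z=1 in [1,5]; max 2 per slot (cap 2).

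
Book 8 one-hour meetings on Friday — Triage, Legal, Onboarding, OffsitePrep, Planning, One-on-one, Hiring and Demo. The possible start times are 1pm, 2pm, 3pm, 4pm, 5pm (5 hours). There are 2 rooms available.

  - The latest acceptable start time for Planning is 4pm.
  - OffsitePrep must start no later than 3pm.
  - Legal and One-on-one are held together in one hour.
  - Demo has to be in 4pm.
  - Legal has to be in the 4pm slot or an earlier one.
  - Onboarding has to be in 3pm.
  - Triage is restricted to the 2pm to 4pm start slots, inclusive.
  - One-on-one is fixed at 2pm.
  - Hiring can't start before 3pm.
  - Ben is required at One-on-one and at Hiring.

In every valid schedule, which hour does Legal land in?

2pm

Legal must be in the same hour as One-on-one, which can't be before 2pm, so Legal is at least 2pm; Legal's own window allows nothing later than 4pm; Legal must be in the same hour as One-on-one, which can't be after 2pm, so Legal is at most 2pm.
So Legal is pinned to 2pm.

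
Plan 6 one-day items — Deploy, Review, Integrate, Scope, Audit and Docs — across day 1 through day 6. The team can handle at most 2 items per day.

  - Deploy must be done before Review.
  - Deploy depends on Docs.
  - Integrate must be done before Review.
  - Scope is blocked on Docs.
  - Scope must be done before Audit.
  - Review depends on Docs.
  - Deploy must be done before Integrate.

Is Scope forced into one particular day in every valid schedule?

No

Scope can be day 2 (e.g. Deploy in day 2, Scope in day 2, Review in day 4, Audit in day 3, Integrate in day 3, Docs in day 1) or day 3 (e.g. Docs in day 1; Audit in day 4; Review in day 4; Integrate in day 3; Scope in day 3; Deploy in day 2).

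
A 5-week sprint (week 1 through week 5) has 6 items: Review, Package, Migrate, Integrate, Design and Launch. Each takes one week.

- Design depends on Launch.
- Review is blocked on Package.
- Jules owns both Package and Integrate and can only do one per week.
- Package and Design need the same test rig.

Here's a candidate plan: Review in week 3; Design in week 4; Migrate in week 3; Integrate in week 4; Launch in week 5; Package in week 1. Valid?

Jules owns both Package and Integrate and can only do one per week — holds.
Package and Design need the same test rig — holds.
Review is blocked on Package — holds.
Design depends on Launch — violated.

No. Design depends on Launch is not satisfied.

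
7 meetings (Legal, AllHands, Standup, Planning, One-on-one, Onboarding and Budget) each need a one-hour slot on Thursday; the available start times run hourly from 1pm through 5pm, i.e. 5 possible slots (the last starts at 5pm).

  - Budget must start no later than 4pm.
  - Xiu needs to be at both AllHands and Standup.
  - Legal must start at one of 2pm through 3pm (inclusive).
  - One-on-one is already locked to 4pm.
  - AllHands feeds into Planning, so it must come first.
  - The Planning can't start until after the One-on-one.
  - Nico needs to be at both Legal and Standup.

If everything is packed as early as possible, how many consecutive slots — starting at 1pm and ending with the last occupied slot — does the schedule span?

5

The precedence chain requires at least 2 distinct slots.
Propagating the time windows through the other constraints, Planning can't land before 5pm — that is slot 5 counting from 1pm — so the schedule must run through at least 5 slots.
5 works (last occupied slot: 5pm): for example Onboarding in 1pm; AllHands in 1pm; Legal in 2pm; Planning in 5pm; Budget in 1pm; Standup in 3pm; One-on-one in 4pm.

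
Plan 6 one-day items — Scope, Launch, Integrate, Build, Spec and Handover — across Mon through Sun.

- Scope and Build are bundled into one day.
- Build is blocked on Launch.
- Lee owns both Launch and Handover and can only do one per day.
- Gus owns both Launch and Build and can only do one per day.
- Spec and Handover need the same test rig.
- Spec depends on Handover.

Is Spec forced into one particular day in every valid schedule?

No

Spec can be Tue (e.g. Build in Wed; Spec in Tue; Scope in Wed; Handover in Mon; Launch in Tue; Integrate in Mon) or Wed (e.g. Handover -> Tue; Launch -> Mon; Integrate -> Mon; Build -> Tue; Spec -> Wed; Scope -> Tue).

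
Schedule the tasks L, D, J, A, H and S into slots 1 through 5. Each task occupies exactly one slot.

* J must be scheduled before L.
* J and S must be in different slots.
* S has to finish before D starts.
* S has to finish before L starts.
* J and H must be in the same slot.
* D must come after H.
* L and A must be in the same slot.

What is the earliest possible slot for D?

Precedence pushes D to at least 2.
D at 3 is achievable: S=1; A=3; L=3; H=2; D=3; J=2.
Nothing earlier works — the conflict constraints rule out every slot before 3.

3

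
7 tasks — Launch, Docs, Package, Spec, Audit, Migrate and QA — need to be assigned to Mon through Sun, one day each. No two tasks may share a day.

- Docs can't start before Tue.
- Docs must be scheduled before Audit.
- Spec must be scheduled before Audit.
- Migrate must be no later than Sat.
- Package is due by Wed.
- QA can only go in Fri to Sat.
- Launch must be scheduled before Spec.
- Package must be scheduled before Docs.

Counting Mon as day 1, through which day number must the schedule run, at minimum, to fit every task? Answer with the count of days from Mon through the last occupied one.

7 days

The precedence chain requires at least 3 distinct days.
With at most 1 per day and 7 tasks, at least 7 days are needed.
QA can't be placed before Fri — that is day 5 counting from Mon — so the schedule must run through at least 5 days.
7 works (last occupied day: Sun): for example QA in Fri; Audit in Sun; Docs in Tue; Package in Mon; Spec in Sat; Migrate in Wed; Launch in Thu.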